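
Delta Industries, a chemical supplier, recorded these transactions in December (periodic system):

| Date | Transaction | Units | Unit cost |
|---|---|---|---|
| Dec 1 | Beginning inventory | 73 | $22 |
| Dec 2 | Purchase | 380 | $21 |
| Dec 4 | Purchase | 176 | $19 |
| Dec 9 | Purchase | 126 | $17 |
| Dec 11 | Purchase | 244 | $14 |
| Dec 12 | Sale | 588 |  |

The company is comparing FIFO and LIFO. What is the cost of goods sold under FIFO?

FIFO COGS: 73 @ $22 + 380 @ $21 + 135 @ $19 = $12,151
LIFO COGS: 244 @ $14 + 126 @ $17 + 176 @ $19 + 42 @ $21 = $9,784

COGS = $12,151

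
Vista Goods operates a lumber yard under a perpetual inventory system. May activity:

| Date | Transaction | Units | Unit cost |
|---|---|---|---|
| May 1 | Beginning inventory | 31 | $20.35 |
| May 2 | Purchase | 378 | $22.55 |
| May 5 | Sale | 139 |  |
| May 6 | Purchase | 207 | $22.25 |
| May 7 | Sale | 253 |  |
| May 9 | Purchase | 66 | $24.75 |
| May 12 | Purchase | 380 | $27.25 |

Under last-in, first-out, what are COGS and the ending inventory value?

COGS = $8,777.50; ending inventory = $16,971.50

May 5, 139 sold [LIFO — newest first]: 139 @ $22.55 = $3,134.45
May 7, 253 sold [LIFO — newest first]: 207 @ $22.25 + 46 @ $22.55 = $5,643.05
Total COGS = $3,134.45 + $5,643.05 = $8,777.50
Ending inventory: 31 @ $20.35 + 193 @ $22.55 + 66 @ $24.75 + 380 @ $27.25 = $16,971.50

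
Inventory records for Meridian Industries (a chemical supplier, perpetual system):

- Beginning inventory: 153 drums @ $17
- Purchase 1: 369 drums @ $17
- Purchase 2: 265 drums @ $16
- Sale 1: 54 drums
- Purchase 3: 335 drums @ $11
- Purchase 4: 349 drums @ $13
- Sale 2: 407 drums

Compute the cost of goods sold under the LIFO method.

Sale 1 (54) [LIFO — newest first]: 54 @ $16 = $864
Sale 2 (407) [LIFO — newest first]: 349 @ $13 + 58 @ $11 = $5,175
Total COGS = $864 + $5,175 = $6,039
Ending inventory: 153 @ $17 + 369 @ $17 + 211 @ $16 + 277 @ $11 = $15,297
Check: goods available $21,336 = COGS $6,039 + ending $15,297

COGS = $6,039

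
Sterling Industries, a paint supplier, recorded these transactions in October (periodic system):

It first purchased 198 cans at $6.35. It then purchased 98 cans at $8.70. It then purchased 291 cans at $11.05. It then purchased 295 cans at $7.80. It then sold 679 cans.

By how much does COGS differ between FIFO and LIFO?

FIFO COGS: 198 @ $6.35 + 98 @ $8.70 + 291 @ $11.05 + 92 @ $7.80 = $6,043.05
LIFO COGS: 295 @ $7.80 + 291 @ $11.05 + 93 @ $8.70 = $6,325.65
Difference = |$6,043.05 − $6,325.65| = $282.60

$282.60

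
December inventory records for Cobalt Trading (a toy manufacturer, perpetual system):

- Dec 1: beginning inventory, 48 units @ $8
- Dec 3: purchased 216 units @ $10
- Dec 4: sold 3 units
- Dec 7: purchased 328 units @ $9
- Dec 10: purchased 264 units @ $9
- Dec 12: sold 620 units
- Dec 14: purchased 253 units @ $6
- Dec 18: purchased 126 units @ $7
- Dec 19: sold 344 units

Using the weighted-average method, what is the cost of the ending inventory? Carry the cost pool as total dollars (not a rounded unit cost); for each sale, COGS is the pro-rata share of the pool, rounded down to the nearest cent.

Ending inventory = $1,989.15

After Dec 1: 48 on hand, pool $384.00 (≈ $8.0000 each)
After Dec 3: 264 on hand, pool $2,544.00 (≈ $9.6364 each)
Dec 4, sell 3: 3/264 × $2,544.00 → $28.90
After Dec 7: 589 on hand, pool $5,467.10 (≈ $9.2820 each)
After Dec 10: 853 on hand, pool $7,843.10 (≈ $9.1947 each)
Dec 12, sell 620: 620/853 × $7,843.10 → $5,700.72
After Dec 14: 486 on hand, pool $3,660.38 (≈ $7.5316 each)
After Dec 18: 612 on hand, pool $4,542.38 (≈ $7.4222 each)
Dec 19, sell 344: 344/612 × $4,542.38 → $2,553.23
Total COGS = $28.90 + $5,700.72 + $2,553.23 = $8,282.85
Ending inventory (cost pool remaining) = $1,989.15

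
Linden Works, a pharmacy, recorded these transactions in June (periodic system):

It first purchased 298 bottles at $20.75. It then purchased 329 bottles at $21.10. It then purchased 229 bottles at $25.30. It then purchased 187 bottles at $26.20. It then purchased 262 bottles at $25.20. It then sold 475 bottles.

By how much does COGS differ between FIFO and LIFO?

FIFO COGS: 298 @ $20.75 + 177 @ $21.10 = $9,918.20
LIFO COGS: 262 @ $25.20 + 187 @ $26.20 + 26 @ $25.30 = $12,159.60
Difference = |$9,918.20 − $12,159.60| = $2,241.40

$2,241.40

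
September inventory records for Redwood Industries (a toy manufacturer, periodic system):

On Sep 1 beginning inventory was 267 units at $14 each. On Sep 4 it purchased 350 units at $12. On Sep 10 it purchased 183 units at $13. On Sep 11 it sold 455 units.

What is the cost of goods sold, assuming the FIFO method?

Sep 11, 455 sold [FIFO — oldest first]: 267 @ $14 + 188 @ $12 = $5,994
Ending inventory: 162 @ $12 + 183 @ $13 = $4,323

COGS = $5,994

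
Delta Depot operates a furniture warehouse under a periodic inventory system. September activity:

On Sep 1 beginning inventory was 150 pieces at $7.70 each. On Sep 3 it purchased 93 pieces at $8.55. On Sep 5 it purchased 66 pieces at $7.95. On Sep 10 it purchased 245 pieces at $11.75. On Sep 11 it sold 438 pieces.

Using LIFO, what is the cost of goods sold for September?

Sep 11, 438 sold [LIFO — newest first]: 245 @ $11.75 + 66 @ $7.95 + 93 @ $8.55 + 34 @ $7.70 = $4,460.40
Ending inventory: 116 @ $7.70 = $893.20
Check: goods available $5,353.60 = COGS $4,460.40 + ending $893.20

COGS = $4,460.40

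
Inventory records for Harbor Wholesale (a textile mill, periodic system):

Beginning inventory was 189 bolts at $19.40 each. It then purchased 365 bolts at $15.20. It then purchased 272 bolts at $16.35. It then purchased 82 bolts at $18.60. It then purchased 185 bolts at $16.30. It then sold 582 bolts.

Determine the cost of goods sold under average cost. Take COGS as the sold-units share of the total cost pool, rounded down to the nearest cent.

COGS = $9,692.45

Sale 1, sell 582: 582/1093 × $18,202.50 → $9,692.45
Ending inventory (cost pool remaining) = $8,510.05
Check: goods available $18,202.50 = COGS $9,692.45 + ending $8,510.05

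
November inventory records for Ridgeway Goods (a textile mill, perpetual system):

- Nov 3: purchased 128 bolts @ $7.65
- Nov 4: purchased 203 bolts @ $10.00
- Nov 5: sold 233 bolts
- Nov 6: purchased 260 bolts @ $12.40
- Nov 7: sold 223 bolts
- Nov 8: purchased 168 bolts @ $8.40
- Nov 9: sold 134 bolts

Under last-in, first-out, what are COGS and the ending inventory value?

Nov 5, 233 sold [LIFO — newest first]: 203 @ $10.00 + 30 @ $7.65 = $2,259.50
Nov 7, 223 sold [LIFO — newest first]: 223 @ $12.40 = $2,765.20
Nov 9, 134 sold [LIFO — newest first]: 134 @ $8.40 = $1,125.60
Total COGS = $2,259.50 + $2,765.20 + $1,125.60 = $6,150.30
Ending inventory: 98 @ $7.65 + 37 @ $12.40 + 34 @ $8.40 = $1,494.10

COGS = $6,150.30; ending inventory = $1,494.10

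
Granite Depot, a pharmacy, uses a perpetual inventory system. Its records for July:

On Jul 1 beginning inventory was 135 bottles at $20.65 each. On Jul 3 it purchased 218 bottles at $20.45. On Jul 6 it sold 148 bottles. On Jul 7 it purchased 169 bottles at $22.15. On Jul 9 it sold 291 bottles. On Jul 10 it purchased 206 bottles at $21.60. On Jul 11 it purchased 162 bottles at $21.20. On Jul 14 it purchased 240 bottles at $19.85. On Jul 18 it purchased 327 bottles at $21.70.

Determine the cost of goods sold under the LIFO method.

COGS = $9,275.25

Jul 6, 148 sold [LIFO — newest first]: 148 @ $20.45 = $3,026.60
Jul 9, 291 sold [LIFO — newest first]: 169 @ $22.15 + 70 @ $20.45 + 52 @ $20.65 = $6,248.65
Total COGS = $3,026.60 + $6,248.65 = $9,275.25
Ending inventory: 83 @ $20.65 + 206 @ $21.60 + 162 @ $21.20 + 240 @ $19.85 + 327 @ $21.70 = $21,457.85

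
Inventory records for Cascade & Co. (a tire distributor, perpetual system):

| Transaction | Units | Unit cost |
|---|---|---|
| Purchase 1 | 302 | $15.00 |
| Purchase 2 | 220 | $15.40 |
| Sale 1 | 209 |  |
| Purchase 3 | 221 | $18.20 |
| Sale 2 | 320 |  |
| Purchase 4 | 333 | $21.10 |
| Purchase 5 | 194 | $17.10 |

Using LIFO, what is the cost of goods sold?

COGS = $8,730.20

Sale 1 (209) [LIFO — newest first]: 209 @ $15.40 = $3,218.60
Sale 2 (320) [LIFO — newest first]: 221 @ $18.20 + 11 @ $15.40 + 88 @ $15.00 = $5,511.60
Total COGS = $3,218.60 + $5,511.60 = $8,730.20
Ending inventory: 214 @ $15.00 + 333 @ $21.10 + 194 @ $17.10 = $13,553.70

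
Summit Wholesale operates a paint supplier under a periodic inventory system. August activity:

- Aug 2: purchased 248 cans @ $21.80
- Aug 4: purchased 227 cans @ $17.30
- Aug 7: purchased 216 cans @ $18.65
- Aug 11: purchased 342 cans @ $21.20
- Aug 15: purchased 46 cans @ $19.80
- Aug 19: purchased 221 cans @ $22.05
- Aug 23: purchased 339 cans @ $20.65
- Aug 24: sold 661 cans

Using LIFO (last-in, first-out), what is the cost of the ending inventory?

Ending inventory = $19,446.30

Aug 24, 661 sold [LIFO — newest first]: 339 @ $20.65 + 221 @ $22.05 + 46 @ $19.80 + 55 @ $21.20 = $13,950.20
Ending inventory: 248 @ $21.80 + 227 @ $17.30 + 216 @ $18.65 + 287 @ $21.20 = $19,446.30
Check: goods available $33,396.50 = COGS $13,950.20 + ending $19,446.30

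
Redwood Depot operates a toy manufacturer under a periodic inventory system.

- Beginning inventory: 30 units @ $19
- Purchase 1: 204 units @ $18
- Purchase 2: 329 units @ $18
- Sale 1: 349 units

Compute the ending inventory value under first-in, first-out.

Ending inventory = $3,852

Sale 1 (349) [FIFO — oldest first]: 30 @ $19 + 204 @ $18 + 115 @ $18 = $6,312
Ending inventory: 214 @ $18 = $3,852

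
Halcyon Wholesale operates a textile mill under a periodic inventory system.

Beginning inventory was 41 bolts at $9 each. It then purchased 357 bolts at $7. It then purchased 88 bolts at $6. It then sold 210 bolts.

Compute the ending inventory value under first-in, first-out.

Ending inventory = $1,844

Sale 1 (210) [FIFO — oldest first]: 41 @ $9 + 169 @ $7 = $1,552
Ending inventory: 188 @ $7 + 88 @ $6 = $1,844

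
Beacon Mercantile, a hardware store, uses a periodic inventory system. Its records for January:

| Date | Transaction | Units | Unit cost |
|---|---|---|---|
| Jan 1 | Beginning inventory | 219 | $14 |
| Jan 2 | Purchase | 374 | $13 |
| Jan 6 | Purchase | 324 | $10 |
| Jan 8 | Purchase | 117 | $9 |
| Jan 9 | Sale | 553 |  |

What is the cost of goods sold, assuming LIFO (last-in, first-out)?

COGS = $5,749

Jan 9, 553 sold [LIFO — newest first]: 117 @ $9 + 324 @ $10 + 112 @ $13 = $5,749
Ending inventory: 219 @ $14 + 262 @ $13 = $6,472
Check: goods available $12,221 = COGS $5,749 + ending $6,472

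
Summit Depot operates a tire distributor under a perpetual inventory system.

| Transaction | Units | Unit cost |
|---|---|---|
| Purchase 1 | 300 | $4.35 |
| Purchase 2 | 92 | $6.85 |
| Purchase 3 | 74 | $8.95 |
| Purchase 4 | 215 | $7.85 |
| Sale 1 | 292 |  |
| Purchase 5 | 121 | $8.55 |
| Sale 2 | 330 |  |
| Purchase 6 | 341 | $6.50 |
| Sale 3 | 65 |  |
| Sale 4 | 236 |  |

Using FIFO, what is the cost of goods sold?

Sale 1 (292) [FIFO — oldest first]: 292 @ $4.35 = $1,270.20
Sale 2 (330) [FIFO — oldest first]: 8 @ $4.35 + 92 @ $6.85 + 74 @ $8.95 + 156 @ $7.85 = $2,551.90
Sale 3 (65) [FIFO — oldest first]: 59 @ $7.85 + 6 @ $8.55 = $514.45
Sale 4 (236) [FIFO — oldest first]: 115 @ $8.55 + 121 @ $6.50 = $1,769.75
Total COGS = $1,270.20 + $2,551.90 + $514.45 + $1,769.75 = $6,106.30
Ending inventory: 220 @ $6.50 = $1,430.00

COGS = $6,106.30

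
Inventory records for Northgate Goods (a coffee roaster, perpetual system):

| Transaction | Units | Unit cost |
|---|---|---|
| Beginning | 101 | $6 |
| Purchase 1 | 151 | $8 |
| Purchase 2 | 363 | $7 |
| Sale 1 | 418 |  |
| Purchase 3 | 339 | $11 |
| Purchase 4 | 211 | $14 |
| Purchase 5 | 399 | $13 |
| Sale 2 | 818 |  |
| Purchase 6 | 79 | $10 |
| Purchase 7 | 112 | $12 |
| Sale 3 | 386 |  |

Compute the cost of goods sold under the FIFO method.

COGS = $16,805

Sale 1 (418) [FIFO — oldest first]: 101 @ $6 + 151 @ $8 + 166 @ $7 = $2,976
Sale 2 (818) [FIFO — oldest first]: 197 @ $7 + 339 @ $11 + 211 @ $14 + 71 @ $13 = $8,985
Sale 3 (386) [FIFO — oldest first]: 328 @ $13 + 58 @ $10 = $4,844
Total COGS = $2,976 + $8,985 + $4,844 = $16,805
Ending inventory: 21 @ $10 + 112 @ $12 = $1,554
Check: goods available $18,359 = COGS $16,805 + ending $1,554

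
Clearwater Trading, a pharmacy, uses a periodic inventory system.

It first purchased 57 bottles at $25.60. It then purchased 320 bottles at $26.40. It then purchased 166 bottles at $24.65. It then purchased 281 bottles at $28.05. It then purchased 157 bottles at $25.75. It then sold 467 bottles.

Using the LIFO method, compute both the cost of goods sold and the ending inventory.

COGS = $12,639.65; ending inventory = $13,284.25

Sale 1 (467) [LIFO — newest first]: 157 @ $25.75 + 281 @ $28.05 + 29 @ $24.65 = $12,639.65
Ending inventory: 57 @ $25.60 + 320 @ $26.40 + 137 @ $24.65 = $13,284.25
Check: goods available $25,923.90 = COGS $12,639.65 + ending $13,284.25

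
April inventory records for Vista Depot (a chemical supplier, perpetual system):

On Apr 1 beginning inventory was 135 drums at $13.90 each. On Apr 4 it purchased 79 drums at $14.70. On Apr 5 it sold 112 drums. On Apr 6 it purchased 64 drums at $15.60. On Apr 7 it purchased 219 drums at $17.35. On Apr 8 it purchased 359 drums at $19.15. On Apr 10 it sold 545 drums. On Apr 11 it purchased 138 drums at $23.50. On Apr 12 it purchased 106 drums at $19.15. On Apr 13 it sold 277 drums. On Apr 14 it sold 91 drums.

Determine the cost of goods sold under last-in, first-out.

COGS = $18,941.10

Apr 5, 112 sold [LIFO — newest first]: 79 @ $14.70 + 33 @ $13.90 = $1,620.00
Apr 10, 545 sold [LIFO — newest first]: 359 @ $19.15 + 186 @ $17.35 = $10,101.95
Apr 13, 277 sold [LIFO — newest first]: 106 @ $19.15 + 138 @ $23.50 + 33 @ $17.35 = $5,845.45
Apr 14, 91 sold [LIFO — newest first]: 64 @ $15.60 + 27 @ $13.90 = $1,373.70
Total COGS = $1,620.00 + $10,101.95 + $5,845.45 + $1,373.70 = $18,941.10
Ending inventory: 75 @ $13.90 = $1,042.50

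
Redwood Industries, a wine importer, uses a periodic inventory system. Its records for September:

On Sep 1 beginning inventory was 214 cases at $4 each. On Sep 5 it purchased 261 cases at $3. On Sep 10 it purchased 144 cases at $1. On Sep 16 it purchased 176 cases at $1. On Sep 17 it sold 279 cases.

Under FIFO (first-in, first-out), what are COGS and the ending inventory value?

Sep 17, 279 sold [FIFO — oldest first]: 214 @ $4 + 65 @ $3 = $1,051
Ending inventory: 196 @ $3 + 144 @ $1 + 176 @ $1 = $908
Check: goods available $1,959 = COGS $1,051 + ending $908

COGS = $1,051; ending inventory = $908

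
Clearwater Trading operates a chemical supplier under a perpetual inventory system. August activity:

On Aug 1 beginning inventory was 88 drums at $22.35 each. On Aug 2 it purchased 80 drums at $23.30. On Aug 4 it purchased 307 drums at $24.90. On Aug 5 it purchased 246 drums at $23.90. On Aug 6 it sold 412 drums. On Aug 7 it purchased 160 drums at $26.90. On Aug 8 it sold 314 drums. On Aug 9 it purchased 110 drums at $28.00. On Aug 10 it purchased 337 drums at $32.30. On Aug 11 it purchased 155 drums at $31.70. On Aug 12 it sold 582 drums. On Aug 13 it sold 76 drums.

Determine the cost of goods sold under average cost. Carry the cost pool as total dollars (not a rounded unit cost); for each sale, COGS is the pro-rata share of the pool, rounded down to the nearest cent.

After Aug 1: 88 on hand, pool $1,966.80 (≈ $22.3500 each)
After Aug 2: 168 on hand, pool $3,830.80 (≈ $22.8024 each)
After Aug 4: 475 on hand, pool $11,475.10 (≈ $24.1581 each)
After Aug 5: 721 on hand, pool $17,354.50 (≈ $24.0700 each)
Aug 6, sell 412: 412/721 × $17,354.50 → $9,916.85
After Aug 7: 469 on hand, pool $11,741.65 (≈ $25.0355 each)
Aug 8, sell 314: 314/469 × $11,741.65 → $7,861.14
After Aug 9: 265 on hand, pool $6,960.51 (≈ $26.2661 each)
After Aug 10: 602 on hand, pool $17,845.61 (≈ $29.6439 each)
After Aug 11: 757 on hand, pool $22,759.11 (≈ $30.0649 each)
Aug 12, sell 582: 582/757 × $22,759.11 → $17,497.75
Aug 13, sell 76: 76/175 × $5,261.36 → $2,284.93
Total COGS = $9,916.85 + $7,861.14 + $17,497.75 + $2,284.93 = $37,560.67
Ending inventory (cost pool remaining) = $2,976.43

COGS = $37,560.67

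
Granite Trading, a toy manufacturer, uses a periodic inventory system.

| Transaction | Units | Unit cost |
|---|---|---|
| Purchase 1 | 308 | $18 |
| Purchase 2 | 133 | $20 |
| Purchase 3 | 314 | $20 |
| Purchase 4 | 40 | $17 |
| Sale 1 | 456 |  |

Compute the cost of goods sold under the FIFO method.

Sale 1 (456) [FIFO — oldest first]: 308 @ $18 + 133 @ $20 + 15 @ $20 = $8,504
Ending inventory: 299 @ $20 + 40 @ $17 = $6,660
Check: goods available $15,164 = COGS $8,504 + ending $6,660

COGS = $8,504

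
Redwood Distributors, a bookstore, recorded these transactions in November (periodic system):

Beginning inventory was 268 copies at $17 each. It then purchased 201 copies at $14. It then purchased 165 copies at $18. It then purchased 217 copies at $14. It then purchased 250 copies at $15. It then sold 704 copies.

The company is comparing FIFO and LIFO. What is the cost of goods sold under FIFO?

FIFO COGS: 268 @ $17 + 201 @ $14 + 165 @ $18 + 70 @ $14 = $11,320
LIFO COGS: 250 @ $15 + 217 @ $14 + 165 @ $18 + 72 @ $14 = $10,766

COGS = $11,320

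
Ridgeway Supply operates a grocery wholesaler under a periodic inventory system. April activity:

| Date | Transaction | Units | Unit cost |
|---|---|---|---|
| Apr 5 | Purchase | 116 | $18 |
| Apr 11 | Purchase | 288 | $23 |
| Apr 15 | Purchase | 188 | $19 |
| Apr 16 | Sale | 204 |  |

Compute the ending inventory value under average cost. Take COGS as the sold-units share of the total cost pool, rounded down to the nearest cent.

Ending inventory = $8,051.00

Apr 16, sell 204: 204/592 × $12,284.00 → $4,233.00
Ending inventory (cost pool remaining) = $8,051.00
Check: goods available $12,284.00 = COGS $4,233.00 + ending $8,051.00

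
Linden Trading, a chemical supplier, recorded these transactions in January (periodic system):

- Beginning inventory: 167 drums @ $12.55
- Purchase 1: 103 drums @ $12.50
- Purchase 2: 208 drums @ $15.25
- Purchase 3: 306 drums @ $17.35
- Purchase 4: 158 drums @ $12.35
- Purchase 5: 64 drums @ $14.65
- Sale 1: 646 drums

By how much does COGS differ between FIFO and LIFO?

FIFO COGS: 167 @ $12.55 + 103 @ $12.50 + 208 @ $15.25 + 168 @ $17.35 = $9,470.15
LIFO COGS: 64 @ $14.65 + 158 @ $12.35 + 306 @ $17.35 + 118 @ $15.25 = $9,997.50
Difference = |$9,470.15 − $9,997.50| = $527.35

$527.35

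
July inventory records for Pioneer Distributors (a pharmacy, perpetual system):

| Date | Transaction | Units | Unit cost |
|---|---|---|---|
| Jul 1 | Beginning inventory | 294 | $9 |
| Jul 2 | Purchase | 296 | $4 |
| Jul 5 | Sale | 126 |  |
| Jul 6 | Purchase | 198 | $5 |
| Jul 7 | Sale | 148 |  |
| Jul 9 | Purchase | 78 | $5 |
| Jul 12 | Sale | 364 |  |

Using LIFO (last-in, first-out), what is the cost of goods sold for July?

Jul 5, 126 sold [LIFO — newest first]: 126 @ $4 = $504
Jul 7, 148 sold [LIFO — newest first]: 148 @ $5 = $740
Jul 12, 364 sold [LIFO — newest first]: 78 @ $5 + 50 @ $5 + 170 @ $4 + 66 @ $9 = $1,914
Total COGS = $504 + $740 + $1,914 = $3,158
Ending inventory: 228 @ $9 = $2,052

COGS = $3,158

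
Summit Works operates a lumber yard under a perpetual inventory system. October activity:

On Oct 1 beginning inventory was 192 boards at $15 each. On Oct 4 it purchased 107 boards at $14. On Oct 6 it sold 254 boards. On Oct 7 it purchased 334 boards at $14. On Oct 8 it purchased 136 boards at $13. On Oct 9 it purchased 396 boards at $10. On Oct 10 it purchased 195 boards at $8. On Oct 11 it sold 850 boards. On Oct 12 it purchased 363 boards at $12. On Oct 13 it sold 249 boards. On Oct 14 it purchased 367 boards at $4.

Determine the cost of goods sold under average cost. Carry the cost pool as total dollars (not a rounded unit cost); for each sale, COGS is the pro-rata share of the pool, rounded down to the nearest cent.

After Oct 1: 192 on hand, pool $2,880.00 (≈ $15.0000 each)
After Oct 4: 299 on hand, pool $4,378.00 (≈ $14.6421 each)
Oct 6, sell 254: 254/299 × $4,378.00 → $3,719.10
After Oct 7: 379 on hand, pool $5,334.90 (≈ $14.0763 each)
After Oct 8: 515 on hand, pool $7,102.90 (≈ $13.7920 each)
After Oct 9: 911 on hand, pool $11,062.90 (≈ $12.1437 each)
After Oct 10: 1106 on hand, pool $12,622.90 (≈ $11.4131 each)
Oct 11, sell 850: 850/1106 × $12,622.90 → $9,701.14
After Oct 12: 619 on hand, pool $7,277.76 (≈ $11.7573 each)
Oct 13, sell 249: 249/619 × $7,277.76 → $2,927.56
After Oct 14: 737 on hand, pool $5,818.20 (≈ $7.8944 each)
Total COGS = $3,719.10 + $9,701.14 + $2,927.56 = $16,347.80
Ending inventory (cost pool remaining) = $5,818.20
Check: goods available $22,166.00 = COGS $16,347.80 + ending $5,818.20

COGS = $16,347.80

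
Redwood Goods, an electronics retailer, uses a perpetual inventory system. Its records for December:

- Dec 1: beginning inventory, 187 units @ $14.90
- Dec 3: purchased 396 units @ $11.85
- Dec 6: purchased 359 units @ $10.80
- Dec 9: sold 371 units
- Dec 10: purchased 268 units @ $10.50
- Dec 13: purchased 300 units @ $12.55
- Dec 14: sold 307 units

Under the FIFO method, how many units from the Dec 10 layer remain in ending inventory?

268

Dec 9, 371 sold [FIFO — oldest first]: 187 @ $14.90 + 184 @ $11.85 = $4,966.70
Dec 14, 307 sold [FIFO — oldest first]: 212 @ $11.85 + 95 @ $10.80 = $3,538.20
Total COGS = $4,966.70 + $3,538.20 = $8,504.90
Ending inventory: 264 @ $10.80 + 268 @ $10.50 + 300 @ $12.55 = $9,430.20
Check: goods available $17,935.10 = COGS $8,504.90 + ending $9,430.20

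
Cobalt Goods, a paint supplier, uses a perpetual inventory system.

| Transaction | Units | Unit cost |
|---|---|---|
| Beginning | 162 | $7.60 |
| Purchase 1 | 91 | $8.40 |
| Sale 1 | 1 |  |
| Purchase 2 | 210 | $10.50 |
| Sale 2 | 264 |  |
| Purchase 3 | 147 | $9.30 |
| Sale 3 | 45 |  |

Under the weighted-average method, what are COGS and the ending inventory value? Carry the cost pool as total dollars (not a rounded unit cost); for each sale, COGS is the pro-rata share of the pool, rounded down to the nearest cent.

COGS = $2,816.41; ending inventory = $2,751.29

After Beginning: 162 on hand, pool $1,231.20 (≈ $7.6000 each)
After Purchase 1: 253 on hand, pool $1,995.60 (≈ $7.8877 each)
Sale 1, sell 1: 1/253 × $1,995.60 → $7.88
After Purchase 2: 462 on hand, pool $4,192.72 (≈ $9.0752 each)
Sale 2, sell 264: 264/462 × $4,192.72 → $2,395.84
After Purchase 3: 345 on hand, pool $3,163.98 (≈ $9.1710 each)
Sale 3, sell 45: 45/345 × $3,163.98 → $412.69
Total COGS = $7.88 + $2,395.84 + $412.69 = $2,816.41
Ending inventory (cost pool remaining) = $2,751.29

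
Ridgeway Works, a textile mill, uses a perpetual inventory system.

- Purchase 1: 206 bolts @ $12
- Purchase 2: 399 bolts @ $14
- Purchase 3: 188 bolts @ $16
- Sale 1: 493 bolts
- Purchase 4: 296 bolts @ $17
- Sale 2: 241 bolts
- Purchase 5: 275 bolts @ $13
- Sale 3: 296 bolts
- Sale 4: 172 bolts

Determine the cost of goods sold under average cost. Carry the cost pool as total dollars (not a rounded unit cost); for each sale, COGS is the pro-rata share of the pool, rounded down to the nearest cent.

COGS = $17,341.78

After Purchase 1: 206 on hand, pool $2,472.00 (≈ $12.0000 each)
After Purchase 2: 605 on hand, pool $8,058.00 (≈ $13.3190 each)
After Purchase 3: 793 on hand, pool $11,066.00 (≈ $13.9546 each)
Sale 1, sell 493: 493/793 × $11,066.00 → $6,879.61
After Purchase 4: 596 on hand, pool $9,218.39 (≈ $15.4671 each)
Sale 2, sell 241: 241/596 × $9,218.39 → $3,727.57
After Purchase 5: 630 on hand, pool $9,065.82 (≈ $14.3902 each)
Sale 3, sell 296: 296/630 × $9,065.82 → $4,259.49
Sale 4, sell 172: 172/334 × $4,806.33 → $2,475.11
Total COGS = $6,879.61 + $3,727.57 + $4,259.49 + $2,475.11 = $17,341.78
Ending inventory (cost pool remaining) = $2,331.22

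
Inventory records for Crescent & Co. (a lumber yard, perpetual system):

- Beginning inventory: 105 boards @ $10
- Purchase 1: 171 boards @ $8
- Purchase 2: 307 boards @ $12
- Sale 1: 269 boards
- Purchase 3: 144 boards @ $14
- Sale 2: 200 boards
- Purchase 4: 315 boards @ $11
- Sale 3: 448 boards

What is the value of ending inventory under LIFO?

Sale 1 (269) [LIFO — newest first]: 269 @ $12 = $3,228
Sale 2 (200) [LIFO — newest first]: 144 @ $14 + 38 @ $12 + 18 @ $8 = $2,616
Sale 3 (448) [LIFO — newest first]: 315 @ $11 + 133 @ $8 = $4,529
Total COGS = $3,228 + $2,616 + $4,529 = $10,373
Ending inventory: 105 @ $10 + 20 @ $8 = $1,210

Ending inventory = $1,210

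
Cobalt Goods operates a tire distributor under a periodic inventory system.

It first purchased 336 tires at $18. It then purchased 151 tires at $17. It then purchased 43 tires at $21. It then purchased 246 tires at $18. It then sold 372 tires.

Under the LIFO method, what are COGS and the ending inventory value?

COGS = $6,742; ending inventory = $7,204

Sale 1 (372) [LIFO — newest first]: 246 @ $18 + 43 @ $21 + 83 @ $17 = $6,742
Ending inventory: 336 @ $18 + 68 @ $17 = $7,204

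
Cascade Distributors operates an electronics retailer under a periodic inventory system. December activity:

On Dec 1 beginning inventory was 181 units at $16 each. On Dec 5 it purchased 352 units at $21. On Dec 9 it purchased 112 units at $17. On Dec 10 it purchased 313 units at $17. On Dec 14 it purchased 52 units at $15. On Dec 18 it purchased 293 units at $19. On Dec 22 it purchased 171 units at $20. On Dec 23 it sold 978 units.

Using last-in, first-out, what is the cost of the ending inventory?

Dec 23, 978 sold [LIFO — newest first]: 171 @ $20 + 293 @ $19 + 52 @ $15 + 313 @ $17 + 112 @ $17 + 37 @ $21 = $17,769
Ending inventory: 181 @ $16 + 315 @ $21 = $9,511

Ending inventory = $9,511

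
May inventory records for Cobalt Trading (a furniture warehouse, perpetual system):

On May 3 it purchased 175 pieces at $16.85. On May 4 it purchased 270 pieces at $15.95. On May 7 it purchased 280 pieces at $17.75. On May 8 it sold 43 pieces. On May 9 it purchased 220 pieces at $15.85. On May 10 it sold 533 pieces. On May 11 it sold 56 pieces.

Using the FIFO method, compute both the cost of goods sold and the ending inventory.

COGS = $10,574.50; ending inventory = $5,137.75

May 8, 43 sold [FIFO — oldest first]: 43 @ $16.85 = $724.55
May 10, 533 sold [FIFO — oldest first]: 132 @ $16.85 + 270 @ $15.95 + 131 @ $17.75 = $8,855.95
May 11, 56 sold [FIFO — oldest first]: 56 @ $17.75 = $994.00
Total COGS = $724.55 + $8,855.95 + $994.00 = $10,574.50
Ending inventory: 93 @ $17.75 + 220 @ $15.85 = $5,137.75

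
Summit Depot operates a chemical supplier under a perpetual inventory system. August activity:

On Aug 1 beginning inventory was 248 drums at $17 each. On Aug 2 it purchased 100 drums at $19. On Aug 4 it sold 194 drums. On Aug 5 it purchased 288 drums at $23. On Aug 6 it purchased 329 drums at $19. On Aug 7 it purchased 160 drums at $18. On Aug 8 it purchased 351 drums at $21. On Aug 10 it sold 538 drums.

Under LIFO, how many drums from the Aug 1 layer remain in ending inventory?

Aug 4, 194 sold [LIFO — newest first]: 100 @ $19 + 94 @ $17 = $3,498
Aug 10, 538 sold [LIFO — newest first]: 351 @ $21 + 160 @ $18 + 27 @ $19 = $10,764
Total COGS = $3,498 + $10,764 = $14,262
Ending inventory: 154 @ $17 + 288 @ $23 + 302 @ $19 = $14,980
Check: goods available $29,242 = COGS $14,262 + ending $14,980

154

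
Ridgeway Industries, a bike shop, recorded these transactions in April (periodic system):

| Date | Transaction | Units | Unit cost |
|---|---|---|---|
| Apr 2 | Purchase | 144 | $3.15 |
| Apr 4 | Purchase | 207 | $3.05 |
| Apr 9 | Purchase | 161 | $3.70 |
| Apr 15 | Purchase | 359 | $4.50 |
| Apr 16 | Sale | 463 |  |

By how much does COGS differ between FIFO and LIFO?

FIFO COGS: 144 @ $3.15 + 207 @ $3.05 + 112 @ $3.70 = $1,499.35
LIFO COGS: 359 @ $4.50 + 104 @ $3.70 = $2,000.30
Difference = |$1,499.35 − $2,000.30| = $500.95

$500.95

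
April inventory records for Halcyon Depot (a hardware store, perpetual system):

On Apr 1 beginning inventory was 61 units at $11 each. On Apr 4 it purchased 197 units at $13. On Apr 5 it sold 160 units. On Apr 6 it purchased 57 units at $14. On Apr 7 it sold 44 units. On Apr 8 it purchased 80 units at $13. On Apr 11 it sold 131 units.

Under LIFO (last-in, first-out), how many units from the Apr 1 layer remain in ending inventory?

60

Apr 5, 160 sold [LIFO — newest first]: 160 @ $13 = $2,080
Apr 7, 44 sold [LIFO — newest first]: 44 @ $14 = $616
Apr 11, 131 sold [LIFO — newest first]: 80 @ $13 + 13 @ $14 + 37 @ $13 + 1 @ $11 = $1,714
Total COGS = $2,080 + $616 + $1,714 = $4,410
Ending inventory: 60 @ $11 = $660
Check: goods available $5,070 = COGS $4,410 + ending $660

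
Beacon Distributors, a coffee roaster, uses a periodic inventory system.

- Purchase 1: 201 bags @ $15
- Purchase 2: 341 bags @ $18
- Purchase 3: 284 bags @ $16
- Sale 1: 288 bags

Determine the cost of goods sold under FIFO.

Sale 1 (288) [FIFO — oldest first]: 201 @ $15 + 87 @ $18 = $4,581
Ending inventory: 254 @ $18 + 284 @ $16 = $9,116
Check: goods available $13,697 = COGS $4,581 + ending $9,116

COGS = $4,581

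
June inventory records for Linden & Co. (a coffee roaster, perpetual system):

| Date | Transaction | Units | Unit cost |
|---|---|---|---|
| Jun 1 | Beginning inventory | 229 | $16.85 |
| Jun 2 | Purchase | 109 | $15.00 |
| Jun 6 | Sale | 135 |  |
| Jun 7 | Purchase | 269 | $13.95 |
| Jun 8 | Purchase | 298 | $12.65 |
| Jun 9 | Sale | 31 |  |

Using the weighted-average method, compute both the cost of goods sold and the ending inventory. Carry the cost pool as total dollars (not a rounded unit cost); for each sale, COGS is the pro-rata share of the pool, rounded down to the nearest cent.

COGS = $2,629.87; ending inventory = $10,386.03

After Jun 1: 229 on hand, pool $3,858.65 (≈ $16.8500 each)
After Jun 2: 338 on hand, pool $5,493.65 (≈ $16.2534 each)
Jun 6, sell 135: 135/338 × $5,493.65 → $2,194.20
After Jun 7: 472 on hand, pool $7,052.00 (≈ $14.9407 each)
After Jun 8: 770 on hand, pool $10,821.70 (≈ $14.0542 each)
Jun 9, sell 31: 31/770 × $10,821.70 → $435.67
Total COGS = $2,194.20 + $435.67 = $2,629.87
Ending inventory (cost pool remaining) = $10,386.03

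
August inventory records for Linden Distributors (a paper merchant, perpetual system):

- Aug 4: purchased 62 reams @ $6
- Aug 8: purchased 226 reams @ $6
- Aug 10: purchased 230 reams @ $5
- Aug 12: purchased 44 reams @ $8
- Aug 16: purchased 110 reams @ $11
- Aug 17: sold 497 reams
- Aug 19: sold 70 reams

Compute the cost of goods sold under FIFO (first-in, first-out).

COGS = $3,285

Aug 17, 497 sold [FIFO — oldest first]: 62 @ $6 + 226 @ $6 + 209 @ $5 = $2,773
Aug 19, 70 sold [FIFO — oldest first]: 21 @ $5 + 44 @ $8 + 5 @ $11 = $512
Total COGS = $2,773 + $512 = $3,285
Ending inventory: 105 @ $11 = $1,155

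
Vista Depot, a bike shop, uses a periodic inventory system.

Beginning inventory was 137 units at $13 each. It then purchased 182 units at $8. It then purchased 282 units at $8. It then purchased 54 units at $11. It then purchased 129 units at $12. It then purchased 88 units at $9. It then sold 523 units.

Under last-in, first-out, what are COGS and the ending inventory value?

Sale 1 (523) [LIFO — newest first]: 88 @ $9 + 129 @ $12 + 54 @ $11 + 252 @ $8 = $4,950
Ending inventory: 137 @ $13 + 182 @ $8 + 30 @ $8 = $3,477

COGS = $4,950; ending inventory = $3,477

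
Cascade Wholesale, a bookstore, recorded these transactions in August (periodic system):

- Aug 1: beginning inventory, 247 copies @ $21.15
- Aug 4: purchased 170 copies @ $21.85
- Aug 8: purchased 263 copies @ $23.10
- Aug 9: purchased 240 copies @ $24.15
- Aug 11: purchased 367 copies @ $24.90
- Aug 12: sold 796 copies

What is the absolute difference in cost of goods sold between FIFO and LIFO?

$1,484.95

FIFO COGS: 247 @ $21.15 + 170 @ $21.85 + 263 @ $23.10 + 116 @ $24.15 = $17,815.25
LIFO COGS: 367 @ $24.90 + 240 @ $24.15 + 189 @ $23.10 = $19,300.20
Difference = |$17,815.25 − $19,300.20| = $1,484.95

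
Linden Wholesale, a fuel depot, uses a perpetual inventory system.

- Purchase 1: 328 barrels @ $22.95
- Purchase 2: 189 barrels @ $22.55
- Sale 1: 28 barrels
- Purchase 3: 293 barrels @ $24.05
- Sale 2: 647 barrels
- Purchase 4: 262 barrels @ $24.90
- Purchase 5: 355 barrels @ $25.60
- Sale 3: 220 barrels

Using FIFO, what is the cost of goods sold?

Sale 1 (28) [FIFO — oldest first]: 28 @ $22.95 = $642.60
Sale 2 (647) [FIFO — oldest first]: 300 @ $22.95 + 189 @ $22.55 + 158 @ $24.05 = $14,946.85
Sale 3 (220) [FIFO — oldest first]: 135 @ $24.05 + 85 @ $24.90 = $5,363.25
Total COGS = $642.60 + $14,946.85 + $5,363.25 = $20,952.70
Ending inventory: 177 @ $24.90 + 355 @ $25.60 = $13,495.30
Check: goods available $34,448.00 = COGS $20,952.70 + ending $13,495.30

COGS = $20,952.70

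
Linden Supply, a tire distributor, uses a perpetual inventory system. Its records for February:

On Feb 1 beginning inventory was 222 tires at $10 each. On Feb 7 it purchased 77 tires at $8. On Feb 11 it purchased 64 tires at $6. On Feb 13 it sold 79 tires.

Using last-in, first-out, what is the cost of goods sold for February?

COGS = $504

Feb 13, 79 sold [LIFO — newest first]: 64 @ $6 + 15 @ $8 = $504
Ending inventory: 222 @ $10 + 62 @ $8 = $2,716
Check: goods available $3,220 = COGS $504 + ending $2,716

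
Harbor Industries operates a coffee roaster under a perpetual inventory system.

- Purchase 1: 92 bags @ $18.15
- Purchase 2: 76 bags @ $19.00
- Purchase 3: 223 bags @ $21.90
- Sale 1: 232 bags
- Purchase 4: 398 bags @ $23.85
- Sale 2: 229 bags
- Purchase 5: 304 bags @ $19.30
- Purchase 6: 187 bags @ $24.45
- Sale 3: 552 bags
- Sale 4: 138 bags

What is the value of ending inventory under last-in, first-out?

Ending inventory = $2,372.80

Sale 1 (232) [LIFO — newest first]: 223 @ $21.90 + 9 @ $19.00 = $5,054.70
Sale 2 (229) [LIFO — newest first]: 229 @ $23.85 = $5,461.65
Sale 3 (552) [LIFO — newest first]: 187 @ $24.45 + 304 @ $19.30 + 61 @ $23.85 = $11,894.20
Sale 4 (138) [LIFO — newest first]: 108 @ $23.85 + 30 @ $19.00 = $3,145.80
Total COGS = $5,054.70 + $5,461.65 + $11,894.20 + $3,145.80 = $25,556.35
Ending inventory: 92 @ $18.15 + 37 @ $19.00 = $2,372.80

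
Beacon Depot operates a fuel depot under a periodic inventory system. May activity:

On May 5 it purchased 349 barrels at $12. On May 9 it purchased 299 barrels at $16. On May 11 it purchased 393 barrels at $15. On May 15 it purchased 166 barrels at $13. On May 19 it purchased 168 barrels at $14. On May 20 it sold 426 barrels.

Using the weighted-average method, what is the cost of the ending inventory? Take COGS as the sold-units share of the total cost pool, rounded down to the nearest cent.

Ending inventory = $13,373.66

May 20, sell 426: 426/1375 × $19,377.00 → $6,003.34
Ending inventory (cost pool remaining) = $13,373.66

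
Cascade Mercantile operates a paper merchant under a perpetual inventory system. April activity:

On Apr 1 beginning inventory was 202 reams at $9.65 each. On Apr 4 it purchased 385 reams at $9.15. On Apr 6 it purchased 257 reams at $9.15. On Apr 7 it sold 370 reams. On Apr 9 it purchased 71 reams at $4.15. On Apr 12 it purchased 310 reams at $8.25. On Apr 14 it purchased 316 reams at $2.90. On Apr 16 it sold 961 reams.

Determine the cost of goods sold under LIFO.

COGS = $9,569.65

Apr 7, 370 sold [LIFO — newest first]: 257 @ $9.15 + 113 @ $9.15 = $3,385.50
Apr 16, 961 sold [LIFO — newest first]: 316 @ $2.90 + 310 @ $8.25 + 71 @ $4.15 + 264 @ $9.15 = $6,184.15
Total COGS = $3,385.50 + $6,184.15 = $9,569.65
Ending inventory: 202 @ $9.65 + 8 @ $9.15 = $2,022.50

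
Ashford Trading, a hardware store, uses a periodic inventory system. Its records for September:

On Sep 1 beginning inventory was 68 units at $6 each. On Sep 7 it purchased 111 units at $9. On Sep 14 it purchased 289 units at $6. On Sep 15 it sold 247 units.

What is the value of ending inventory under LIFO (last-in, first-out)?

Ending inventory = $1,659

Sep 15, 247 sold [LIFO — newest first]: 247 @ $6 = $1,482
Ending inventory: 68 @ $6 + 111 @ $9 + 42 @ $6 = $1,659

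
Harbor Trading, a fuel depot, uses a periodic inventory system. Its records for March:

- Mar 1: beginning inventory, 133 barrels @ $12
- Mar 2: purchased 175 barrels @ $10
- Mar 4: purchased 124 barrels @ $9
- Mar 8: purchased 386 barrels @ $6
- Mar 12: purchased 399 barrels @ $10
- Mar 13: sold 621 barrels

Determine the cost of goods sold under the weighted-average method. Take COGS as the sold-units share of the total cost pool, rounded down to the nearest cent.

COGS = $5,494.59

Mar 13, sell 621: 621/1217 × $10,768.00 → $5,494.59
Ending inventory (cost pool remaining) = $5,273.41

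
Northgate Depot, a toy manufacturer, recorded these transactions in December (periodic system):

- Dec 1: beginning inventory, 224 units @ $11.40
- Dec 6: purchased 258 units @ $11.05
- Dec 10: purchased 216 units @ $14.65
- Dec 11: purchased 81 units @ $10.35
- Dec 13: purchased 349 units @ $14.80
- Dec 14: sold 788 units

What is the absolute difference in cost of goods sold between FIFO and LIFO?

$1,196.60

FIFO COGS: 224 @ $11.40 + 258 @ $11.05 + 216 @ $14.65 + 81 @ $10.35 + 9 @ $14.80 = $9,540.45
LIFO COGS: 349 @ $14.80 + 81 @ $10.35 + 216 @ $14.65 + 142 @ $11.05 = $10,737.05
Difference = |$9,540.45 − $10,737.05| = $1,196.60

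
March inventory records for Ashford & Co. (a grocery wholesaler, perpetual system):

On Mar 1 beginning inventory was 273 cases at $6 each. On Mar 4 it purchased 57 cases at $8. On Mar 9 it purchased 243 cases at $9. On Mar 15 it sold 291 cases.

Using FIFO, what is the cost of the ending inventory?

Mar 15, 291 sold [FIFO — oldest first]: 273 @ $6 + 18 @ $8 = $1,782
Ending inventory: 39 @ $8 + 243 @ $9 = $2,499
Check: goods available $4,281 = COGS $1,782 + ending $2,499

Ending inventory = $2,499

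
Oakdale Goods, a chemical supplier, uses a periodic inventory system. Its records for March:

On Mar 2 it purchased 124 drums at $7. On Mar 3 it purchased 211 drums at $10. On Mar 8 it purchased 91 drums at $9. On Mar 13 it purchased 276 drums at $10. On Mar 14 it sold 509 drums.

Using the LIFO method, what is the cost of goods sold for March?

COGS = $4,999

Mar 14, 509 sold [LIFO — newest first]: 276 @ $10 + 91 @ $9 + 142 @ $10 = $4,999
Ending inventory: 124 @ $7 + 69 @ $10 = $1,558
Check: goods available $6,557 = COGS $4,999 + ending $1,558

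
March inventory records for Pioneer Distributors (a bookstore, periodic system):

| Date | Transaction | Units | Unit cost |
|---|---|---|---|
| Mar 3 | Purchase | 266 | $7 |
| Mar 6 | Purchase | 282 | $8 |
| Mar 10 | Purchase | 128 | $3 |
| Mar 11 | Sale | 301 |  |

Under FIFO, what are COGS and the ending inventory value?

Mar 11, 301 sold [FIFO — oldest first]: 266 @ $7 + 35 @ $8 = $2,142
Ending inventory: 247 @ $8 + 128 @ $3 = $2,360
Check: goods available $4,502 = COGS $2,142 + ending $2,360

COGS = $2,142; ending inventory = $2,360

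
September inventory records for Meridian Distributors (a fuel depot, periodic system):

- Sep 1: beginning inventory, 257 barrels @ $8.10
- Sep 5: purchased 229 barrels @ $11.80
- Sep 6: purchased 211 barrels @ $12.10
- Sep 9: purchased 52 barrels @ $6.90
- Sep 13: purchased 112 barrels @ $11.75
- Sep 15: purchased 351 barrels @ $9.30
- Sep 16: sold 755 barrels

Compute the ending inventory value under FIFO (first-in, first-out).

Ending inventory = $4,509.80

Sep 16, 755 sold [FIFO — oldest first]: 257 @ $8.10 + 229 @ $11.80 + 211 @ $12.10 + 52 @ $6.90 + 6 @ $11.75 = $7,766.30
Ending inventory: 106 @ $11.75 + 351 @ $9.30 = $4,509.80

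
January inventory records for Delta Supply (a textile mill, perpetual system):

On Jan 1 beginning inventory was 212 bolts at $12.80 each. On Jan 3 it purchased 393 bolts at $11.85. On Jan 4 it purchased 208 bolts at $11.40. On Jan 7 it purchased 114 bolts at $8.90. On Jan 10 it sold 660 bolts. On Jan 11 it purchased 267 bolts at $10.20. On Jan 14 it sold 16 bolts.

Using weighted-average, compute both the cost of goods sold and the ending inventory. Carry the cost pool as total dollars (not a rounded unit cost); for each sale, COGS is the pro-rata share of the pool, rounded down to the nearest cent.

After Jan 1: 212 on hand, pool $2,713.60 (≈ $12.8000 each)
After Jan 3: 605 on hand, pool $7,370.65 (≈ $12.1829 each)
After Jan 4: 813 on hand, pool $9,741.85 (≈ $11.9826 each)
After Jan 7: 927 on hand, pool $10,756.45 (≈ $11.6035 each)
Jan 10, sell 660: 660/927 × $10,756.45 → $7,658.31
After Jan 11: 534 on hand, pool $5,821.54 (≈ $10.9018 each)
Jan 14, sell 16: 16/534 × $5,821.54 → $174.42
Total COGS = $7,658.31 + $174.42 = $7,832.73
Ending inventory (cost pool remaining) = $5,647.12
Check: goods available $13,479.85 = COGS $7,832.73 + ending $5,647.12

COGS = $7,832.73; ending inventory = $5,647.12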